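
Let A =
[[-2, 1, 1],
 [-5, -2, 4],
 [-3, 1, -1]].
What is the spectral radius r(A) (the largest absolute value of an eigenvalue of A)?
r(A) ≈ 3.527

The eigenvalues of A are the roots of its characteristic polynomial. With M = A (coefficients from the trace, the sum of principal 2x2 minors, and det A):
  p(λ) = det(λ I - M) = λ^3 + 5λ^2 + 12λ + 24.
No integer candidate from the rational root theorem (±divisors of 24) is a root, so the roots are irrational. The cubic discriminant is Δ = -4944 < 0, so there is one real root and a complex-conjugate pair. p(-4) = -8 and p(-3) = 6 have opposite signs, so a root lies in (-4, -3); Newton's method refines it to λ ≈ -3.527. Dividing out (λ - (-3.527)) leaves approximately λ^2 + 1.473λ + 6.8047. For λ^2 + 1.473λ + 6.8047 the discriminant is -25.049. It is negative, so the remaining roots are the complex-conjugate pair λ ≈ -0.7365 ± 2.5024i. Their product equals the constant term, so |λ|^2 ≈ 6.8047 and |λ| ≈ 2.6086.
Thus the eigenvalues (to 4 decimals) are -3.527 (modulus 3.527); -0.7365 ± 2.5024i (modulus 2.6086). The spectral radius is the largest modulus: r(A) ≈ 3.527. (Cross-check: r(A) ≤ ||A||_2 ≈ 7.1454; equality holds whenever A is normal, though it can also hold for some non-normal A.)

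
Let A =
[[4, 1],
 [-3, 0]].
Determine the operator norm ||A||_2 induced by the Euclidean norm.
||A||_2 = sqrt((26 + sqrt(640))/2) ≈ 5.0645 (= sqrt(largest eigenvalue of A^T A))

||A||_2 = sigma_max(A) = sqrt(lambda_max(A^T A)). Form the symmetric matrix M = A^T A =
[[25, 4],
 [4, 1]].
Its characteristic polynomial (trace, determinant of M give the coefficients) is
  p(λ) = det(λ I - M) = λ^2 - 26λ + 9.
For λ^2 - 26λ + 9 the discriminant is 640. It is nonnegative but not a perfect square, so the roots are real and irrational: λ = (26 ± sqrt(640))/2 ≈ 25.6491, 0.3509.
So the eigenvalues of A^T A are ≈ 0.3509, 25.6491 (all ≥ 0, as they must be for A^T A). The largest is λ_max = (26 + sqrt(640))/2 ≈ 25.6491, hence ||A||_2 = sqrt(λ_max) = sqrt((26 + sqrt(640))/2) ≈ 5.0645.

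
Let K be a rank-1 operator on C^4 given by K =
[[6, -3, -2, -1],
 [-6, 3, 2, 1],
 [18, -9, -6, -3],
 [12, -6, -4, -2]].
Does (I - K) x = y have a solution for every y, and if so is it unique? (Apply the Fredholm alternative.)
(I - K) is singular (det(I - K) = 0, i.e. 1 ∈ sigma(K)). (I - K) x = y is solvable iff y ⊥ ker((I - K)^*) = span{(6, -3, -2, -1)}, i.e. iff 6y_1 - 3y_2 - 2y_3 - y_4 = 0. When solvable, the solutions are x = y + c·(1, -1, 3, 2), c arbitrary (ker(I - K) = span{(1, -1, 3, 2)}, dimension 1).

K has rank 1, so it is an outer product K = u v^T: every row of K is a multiple of one row vector. Reading off the entries, u = (1, -1, 3, 2) and v = (6, -3, -2, -1) (row i of K equals u_i·v^T). A rank-one matrix u v^T satisfies K u = u (v·u) and kills the (3)-dimensional subspace v^⊥, so its characteristic polynomial is lambda^3 (lambda - v·u) with v·u = tr K = 1. Hence the eigenvalues of I - K are 1 (multiplicity 3) and 1 - (1) = 0, so det(I - K) = 0. (Direct check: I - K =
[[-5, 3, 2, 1],
 [6, -2, -2, -1],
 [-18, 9, 7, 3],
 [-12, 6, 4, 3]]
has determinant 0.) So 1 is an eigenvalue of K and (I - K) is not invertible. The finite-dimensional Fredholm alternative says: either (I - K) is invertible, or ker(I - K) ≠ {0} and then range(I - K) = ker((I - K)^*)^⊥, with dim ker(I - K) = dim ker((I - K)^*). We are in the second case, so we need both kernels. Kernel of I - K: (I - K) u = u - u (v·u) = u - u = 0, so ker(I - K) = span{u} = span{(1, -1, 3, 2)} (it is exactly 1-dimensional because rank(I - K) = 3). Kernel of the adjoint: K is real, so (I - K)^* = I - K^T = I - v u^T, and (I - v u^T) v = v - v (u·v) = 0; hence ker((I - K)^*) = span{v} = span{(6, -3, -2, -1)}. Therefore (I - K) x = y is solvable iff <y, v> = 0, i.e. iff 6y_1 - 3y_2 - 2y_3 - y_4 = 0. When this holds, K y = u (v·y) = 0, so (I - K) y = y and x = y is a particular solution; the full solution set is the line x = y + c·u = y + c·(1, -1, 3, 2), c ∈ C.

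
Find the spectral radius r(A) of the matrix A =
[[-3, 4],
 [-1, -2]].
r(A) = sqrt(10) ≈ 3.1623

The eigenvalues of A are the roots of its characteristic polynomial. With M = A (coefficients from the trace and determinant):
  p(λ) = det(λ I - M) = λ^2 + 5λ + 10.
For λ^2 + 5λ + 10 the discriminant is -15. It is negative, so the roots are the complex-conjugate pair λ = -5/2 ± (sqrt(15)/2) i ≈ -2.5 ± 1.9365i. For a conjugate pair the product of the roots equals the constant term, so |λ|^2 = 10 and |λ| = sqrt(10) ≈ 3.1623.
Thus the eigenvalues (to 4 decimals) are -2.5 ± 1.9365i (modulus 3.1623). The spectral radius is the largest modulus: r(A) = sqrt(10) ≈ 3.1623. (Cross-check: r(A) ≤ ||A||_2 ≈ 5.1167; equality holds whenever A is normal, though it can also hold for some non-normal A.)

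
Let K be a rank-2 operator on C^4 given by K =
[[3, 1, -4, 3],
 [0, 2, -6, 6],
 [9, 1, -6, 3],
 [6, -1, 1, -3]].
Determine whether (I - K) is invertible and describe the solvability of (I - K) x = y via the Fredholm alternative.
(I - K) is invertible (det(I - K) = 11 ≠ 0), so for every y in C^4 the equation (I - K) x = y has a unique solution.

K has rank 2 and factors as K = U V^T = u1 v1^T + u2 v2^T with u1 = (-1, 0, -3, -2), v1 = (-3, 0, 1, 0), u2 = (1, 2, 1, -1), v2 = (0, 1, -3, 3) (multiplying out reproduces the displayed K). The nonzero eigenvalues of U V^T coincide with those of the 2 x 2 matrix G = V^T U = [[v1·u1, v1·u2], [v2·u1, v2·u2]] = [[0, -2], [3, -4]], and by the Sylvester determinant identity det(I_4 - U V^T) = det(I_2 - V^T U) = det([[1, 2], [-3, 5]]) = (1)(5) - (2)(-3) = 11. (Direct check: I - K =
[[-2, -1, 4, -3],
 [0, -1, 6, -6],
 [-9, -1, 7, -3],
 [-6, 1, -1, 4]]
has determinant 11.) The finite-dimensional Fredholm alternative says: either (I - K) is invertible, or ker(I - K) ≠ {0} and then range(I - K) = ker((I - K)^*)^⊥, with dim ker(I - K) = dim ker((I - K)^*). Since det(I - K) ≠ 0, 1 is not an eigenvalue of K and ker(I - K) = {0}, so we are in the first case: for every y there is a unique x = (I - K)^(-1) y. (Explicitly, by the Woodbury identity, (I - U V^T)^(-1) = I + U (I_2 - G)^(-1) V^T.)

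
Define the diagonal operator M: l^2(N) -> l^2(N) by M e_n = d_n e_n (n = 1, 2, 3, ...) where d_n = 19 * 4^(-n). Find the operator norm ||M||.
||M|| = 19/4 (attained at n = 1)

For M diagonal, ||M|| = sup_n |d_n|. The sequence d_n = 19 * 4^(-n) is positive and strictly decreasing (ratio 4^(-1) < 1), so the supremum is d_1 = 19/4. Hence ||M|| = 19/4.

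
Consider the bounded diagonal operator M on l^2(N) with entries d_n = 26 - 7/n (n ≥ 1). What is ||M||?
||M|| = 26

For a diagonal operator on l^2 with entries d_n, ||M|| = sup_n |d_n|. Here d_1 = 19, d_2 = 45/2, ..., and d_n = 26 - 7/n increases monotonically toward 26. All terms lie in [19, 26), so |d_n| = d_n and the supremum is the limit 26, which is not attained by any individual d_n. Hence ||M|| = 26.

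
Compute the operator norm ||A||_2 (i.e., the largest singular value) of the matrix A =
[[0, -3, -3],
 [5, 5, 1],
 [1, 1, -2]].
||A||_2 ≈ 7.7217 (= sqrt(largest eigenvalue of A^T A))

||A||_2 = sigma_max(A) = sqrt(lambda_max(A^T A)). Form the symmetric matrix M = A^T A =
[[26, 26, 3],
 [26, 35, 12],
 [3, 12, 14]].
Its characteristic polynomial (trace, sum of principal 2x2 minors, determinant of M give the coefficients) is
  p(λ) = det(λ I - M) = λ^3 - 75λ^2 + 935λ - 1089.
No integer candidate from the rational root theorem (±divisors of 1089) is a root, so the roots are irrational. The cubic discriminant is Δ = 1152797008 > 0, so there are three distinct real roots. p(1) = -228 and p(2) = 489 have opposite signs, so a root lies in (1, 2); Newton's method refines it to λ ≈ 1.2974. p(14) = 45 and p(15) = -564 have opposite signs, so a root lies in (14, 15); Newton's method refines it to λ ≈ 14.0776. p(59) = -1620 and p(60) = 1011 have opposite signs, so a root lies in (59, 60); Newton's method refines it to λ ≈ 59.625. Check (Vieta): the three roots sum to 75, matching tr M = 75.
So the eigenvalues of A^T A are ≈ 1.2974, 14.0776, 59.625 (all ≥ 0, as they must be for A^T A). The largest is λ_max ≈ 59.625, hence ||A||_2 = sqrt(λ_max) ≈ 7.7217.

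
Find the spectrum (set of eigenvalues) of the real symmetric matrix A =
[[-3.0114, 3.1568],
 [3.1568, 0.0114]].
sigma(A) ≈ {-5, 2}

A is real symmetric, so its spectrum consists of real eigenvalues. Expanding the characteristic polynomial of the displayed matrix gives
  det(λ I - A) = p(λ) = λ^2 + (3)λ + (-10).
Solving p(λ) = 0 yields eigenvalues ≈ -5, 2. (A is shown rounded to 4 decimals, so these recover the underlying integer eigenvalues to within that precision.)
Verification: the trace of A = -3 equals the sum of eigenvalues -3, and det(A) ≈ -9.9997 matches the eigenvalue product -10.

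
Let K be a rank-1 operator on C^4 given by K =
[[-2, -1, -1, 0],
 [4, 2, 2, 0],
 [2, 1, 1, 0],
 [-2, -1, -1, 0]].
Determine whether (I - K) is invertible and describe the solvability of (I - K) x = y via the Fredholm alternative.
(I - K) is singular (det(I - K) = 0, i.e. 1 ∈ sigma(K)). (I - K) x = y is solvable iff y ⊥ ker((I - K)^*) = span{(-2, -1, -1, 0)}, i.e. iff -2y_1 - y_2 - y_3 = 0. When solvable, the solutions are x = y + c·(1, -2, -1, 1), c arbitrary (ker(I - K) = span{(1, -2, -1, 1)}, dimension 1).

K has rank 1, so it is an outer product K = u v^T: every row of K is a multiple of one row vector. Reading off the entries, u = (1, -2, -1, 1) and v = (-2, -1, -1, 0) (row i of K equals u_i·v^T). A rank-one matrix u v^T satisfies K u = u (v·u) and kills the (3)-dimensional subspace v^⊥, so its characteristic polynomial is lambda^3 (lambda - v·u) with v·u = tr K = 1. Hence the eigenvalues of I - K are 1 (multiplicity 3) and 1 - (1) = 0, so det(I - K) = 0. (Direct check: I - K =
[[3, 1, 1, 0],
 [-4, -1, -2, 0],
 [-2, -1, 0, 0],
 [2, 1, 1, 1]]
has determinant 0.) So 1 is an eigenvalue of K and (I - K) is not invertible. The finite-dimensional Fredholm alternative says: either (I - K) is invertible, or ker(I - K) ≠ {0} and then range(I - K) = ker((I - K)^*)^⊥, with dim ker(I - K) = dim ker((I - K)^*). We are in the second case, so we need both kernels. Kernel of I - K: (I - K) u = u - u (v·u) = u - u = 0, so ker(I - K) = span{u} = span{(1, -2, -1, 1)} (it is exactly 1-dimensional because rank(I - K) = 3). Kernel of the adjoint: K is real, so (I - K)^* = I - K^T = I - v u^T, and (I - v u^T) v = v - v (u·v) = 0; hence ker((I - K)^*) = span{v} = span{(-2, -1, -1, 0)}. Therefore (I - K) x = y is solvable iff <y, v> = 0, i.e. iff -2y_1 - y_2 - y_3 = 0. When this holds, K y = u (v·y) = 0, so (I - K) y = y and x = y is a particular solution; the full solution set is the line x = y + c·u = y + c·(1, -2, -1, 1), c ∈ C.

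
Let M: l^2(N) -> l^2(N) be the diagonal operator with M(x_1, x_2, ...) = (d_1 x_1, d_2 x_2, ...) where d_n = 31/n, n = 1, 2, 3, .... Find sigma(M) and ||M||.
sigma(M) = {31/n : n ≥ 1} ∪ {0}; ||M|| = 31

A bounded diagonal operator on l^2 with diagonal entries d_n has spectrum equal to the closure of {d_n : n ≥ 1}: every d_n is an eigenvalue (with eigenvector e_n), so {d_n} ⊂ sigma(M); the spectrum is closed, so its closure is too; and for lambda not in the closure, (M - lambda I) has bounded inverse (the diagonal entries 1/(d_n - lambda) are bounded). For our sequence d_n = 31/n, n = 1, 2, 3, ...:
  - {d_n} = {31/n : n ≥ 1}; the only limit point is 0
  - closure = {31/n : n ≥ 1} ∪ {0}
For the norm: a diagonal operator has ||M|| = sup_n |d_n|. Here d_n = 31/n is positive and decreasing, so sup_n |d_n| = d_1 = 31. So ||M|| = 31.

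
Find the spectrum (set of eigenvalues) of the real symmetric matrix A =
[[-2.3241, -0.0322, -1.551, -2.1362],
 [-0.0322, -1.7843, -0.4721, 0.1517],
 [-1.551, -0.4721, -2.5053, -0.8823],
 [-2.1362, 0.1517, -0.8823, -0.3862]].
sigma(A) ≈ {-5, -2, -1, 1}

A is real symmetric, so its spectrum consists of real eigenvalues. Expanding the characteristic polynomial of the displayed matrix gives
  det(λ I - A) = p(λ) = λ^4 + (7)λ^3 + (9)λ^2 + (-7)λ + (-10).
Solving p(λ) = 0 yields eigenvalues ≈ -5, -2, -1, 1. (A is shown rounded to 4 decimals, so these recover the underlying integer eigenvalues to within that precision.)
Verification: the trace of A = -7 equals the sum of eigenvalues -7, and det(A) ≈ -9.9996 matches the eigenvalue product -10.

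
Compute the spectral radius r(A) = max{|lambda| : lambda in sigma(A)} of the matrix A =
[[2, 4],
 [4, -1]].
r(A) = (1 + sqrt(73))/2 ≈ 4.772

The eigenvalues of A are the roots of its characteristic polynomial. With M = A (coefficients from the trace and determinant):
  p(λ) = det(λ I - M) = λ^2 - λ - 18.
For λ^2 - λ - 18 the discriminant is 73. It is nonnegative but not a perfect square, so the roots are real and irrational: λ = (1 ± sqrt(73))/2 ≈ 4.772, -3.772.
Thus the eigenvalues (to 4 decimals) are 4.772 (modulus 4.772); -3.772 (modulus 3.772). The spectral radius is the largest modulus: r(A) = (1 + sqrt(73))/2 ≈ 4.772. (Cross-check: r(A) ≤ ||A||_2 ≈ 4.772; equality holds whenever A is normal, though it can also hold for some non-normal A.)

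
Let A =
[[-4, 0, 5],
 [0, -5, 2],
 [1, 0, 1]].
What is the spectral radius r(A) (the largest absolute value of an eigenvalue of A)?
r(A) = 5

The eigenvalues of A are the roots of its characteristic polynomial. With M = A (coefficients from the trace, the sum of principal 2x2 minors, and det A):
  p(λ) = det(λ I - M) = λ^3 + 8λ^2 + 6λ - 45.
By the rational root theorem any rational root is an integer divisor of 45. Testing λ = -5: p(-5) = -125 + 200 - 30 - 45 = 0, so λ = -5 is a root. Dividing out (λ + 5) leaves p(λ) = (λ + 5)(λ^2 + 3λ - 9). For λ^2 + 3λ - 9 the discriminant is 45. It is nonnegative but not a perfect square, so the roots are real and irrational: λ = (-3 ± sqrt(45))/2 ≈ 1.8541, -4.8541.
Thus the eigenvalues (to 4 decimals) are 1.8541 (modulus 1.8541); -4.8541 (modulus 4.8541); -5 (modulus 5). The spectral radius is the largest modulus: r(A) = 5. (Cross-check: r(A) ≤ ||A||_2 ≈ 6.8366; equality holds whenever A is normal, though it can also hold for some non-normal A.)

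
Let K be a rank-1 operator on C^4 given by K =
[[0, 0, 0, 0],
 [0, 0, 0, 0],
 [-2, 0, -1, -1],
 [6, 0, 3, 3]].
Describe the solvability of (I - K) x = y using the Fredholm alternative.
(I - K) is invertible (det(I - K) = -1 ≠ 0), so for every y in C^4 the equation (I - K) x = y has a unique solution.

K has rank 1, so it is an outer product K = u v^T: every row of K is a multiple of one row vector. Reading off the entries, u = (0, 0, -1, 3) and v = (2, 0, 1, 1) (row i of K equals u_i·v^T). A rank-one matrix u v^T satisfies K u = u (v·u) and kills the (3)-dimensional subspace v^⊥, so its characteristic polynomial is lambda^3 (lambda - v·u) with v·u = tr K = 2. Hence the eigenvalues of I - K are 1 (multiplicity 3) and 1 - (2) = -1, so det(I - K) = -1. (Direct check: I - K =
[[1, 0, 0, 0],
 [0, 1, 0, 0],
 [2, 0, 2, 1],
 [-6, 0, -3, -2]]
has determinant -1.) The finite-dimensional Fredholm alternative says: either (I - K) is invertible, or ker(I - K) ≠ {0} and then range(I - K) = ker((I - K)^*)^⊥, with dim ker(I - K) = dim ker((I - K)^*). Since det(I - K) ≠ 0, 1 is not an eigenvalue of K and ker(I - K) = {0}, so we are in the first case: for every y there is a unique x = (I - K)^(-1) y. Explicitly, by the Sherman–Morrison formula, (I - u v^T)^(-1) = I + u v^T/(1 - v·u), i.e. (I - K)^(-1) = I - K.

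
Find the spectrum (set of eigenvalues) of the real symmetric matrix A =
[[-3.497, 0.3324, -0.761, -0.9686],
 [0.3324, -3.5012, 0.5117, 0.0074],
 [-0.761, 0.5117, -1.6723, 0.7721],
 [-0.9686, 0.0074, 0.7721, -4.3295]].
sigma(A) ≈ {-5, -4, -3, -1}

A is real symmetric, so its spectrum consists of real eigenvalues. Expanding the characteristic polynomial of the displayed matrix gives
  det(λ I - A) = p(λ) = λ^4 + (13)λ^3 + (59)λ^2 + (107)λ + (59.9983).
Solving p(λ) = 0 yields eigenvalues ≈ -5, -4, -3, -1. (A is shown rounded to 4 decimals, so these recover the underlying integer eigenvalues to within that precision.)
Verification: the trace of A = -13 equals the sum of eigenvalues -13, and det(A) ≈ 59.9983 matches the eigenvalue product 60.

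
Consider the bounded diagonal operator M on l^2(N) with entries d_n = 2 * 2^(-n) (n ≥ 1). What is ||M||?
||M|| = 1 (attained at n = 1)

For M diagonal, ||M|| = sup_n |d_n|. The sequence d_n = 2 * 2^(-n) is positive and strictly decreasing (ratio 2^(-1) < 1), so the supremum is d_1 = 2/2 = 1. Hence ||M|| = 1.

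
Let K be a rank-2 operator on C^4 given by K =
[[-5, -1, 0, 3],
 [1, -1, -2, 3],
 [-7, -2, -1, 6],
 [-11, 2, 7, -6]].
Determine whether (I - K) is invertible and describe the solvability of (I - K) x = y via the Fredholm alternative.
(I - K) is invertible (det(I - K) = 49 ≠ 0), so for every y in C^4 the equation (I - K) x = y has a unique solution.

K has rank 2 and factors as K = U V^T = u1 v1^T + u2 v2^T with u1 = (-1, -1, -2, 2), v1 = (-1, 1, 2, -3), u2 = (2, 0, 3, 3), v2 = (-3, 0, 1, 0) (multiplying out reproduces the displayed K). The nonzero eigenvalues of U V^T coincide with those of the 2 x 2 matrix G = V^T U = [[v1·u1, v1·u2], [v2·u1, v2·u2]] = [[-10, -5], [1, -3]], and by the Sylvester determinant identity det(I_4 - U V^T) = det(I_2 - V^T U) = det([[11, 5], [-1, 4]]) = (11)(4) - (5)(-1) = 49. (Direct check: I - K =
[[6, 1, 0, -3],
 [-1, 2, 2, -3],
 [7, 2, 2, -6],
 [11, -2, -7, 7]]
has determinant 49.) The finite-dimensional Fredholm alternative says: either (I - K) is invertible, or ker(I - K) ≠ {0} and then range(I - K) = ker((I - K)^*)^⊥, with dim ker(I - K) = dim ker((I - K)^*). Since det(I - K) ≠ 0, 1 is not an eigenvalue of K and ker(I - K) = {0}, so we are in the first case: for every y there is a unique x = (I - K)^(-1) y. (Explicitly, by the Woodbury identity, (I - U V^T)^(-1) = I + U (I_2 - G)^(-1) V^T.)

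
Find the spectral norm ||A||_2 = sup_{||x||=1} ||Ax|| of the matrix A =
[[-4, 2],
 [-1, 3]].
||A||_2 = sqrt((30 + sqrt(500))/2) ≈ 5.1167 (= sqrt(largest eigenvalue of A^T A))

||A||_2 = sigma_max(A) = sqrt(lambda_max(A^T A)). Form the symmetric matrix M = A^T A =
[[17, -11],
 [-11, 13]].
Its characteristic polynomial (trace, determinant of M give the coefficients) is
  p(λ) = det(λ I - M) = λ^2 - 30λ + 100.
For λ^2 - 30λ + 100 the discriminant is 500. It is nonnegative but not a perfect square, so the roots are real and irrational: λ = (30 ± sqrt(500))/2 ≈ 26.1803, 3.8197.
So the eigenvalues of A^T A are ≈ 3.8197, 26.1803 (all ≥ 0, as they must be for A^T A). The largest is λ_max = (30 + sqrt(500))/2 ≈ 26.1803, hence ||A||_2 = sqrt(λ_max) = sqrt((30 + sqrt(500))/2) ≈ 5.1167.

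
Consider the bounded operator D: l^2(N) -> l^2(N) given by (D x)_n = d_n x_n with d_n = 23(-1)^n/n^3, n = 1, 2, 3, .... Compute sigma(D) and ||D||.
sigma(D) = {23(-1)^n/n^3 : n ≥ 1} ∪ {0}; ||D|| = 23

A bounded diagonal operator on l^2 with diagonal entries d_n has spectrum equal to the closure of {d_n : n ≥ 1}: every d_n is an eigenvalue (with eigenvector e_n), so {d_n} ⊂ sigma(D); the spectrum is closed, so its closure is too; and for lambda not in the closure, (D - lambda I) has bounded inverse (the diagonal entries 1/(d_n - lambda) are bounded). For our sequence d_n = 23(-1)^n/n^3, n = 1, 2, 3, ...:
  - {d_n} = {23(-1)^n/n^3 : n ≥ 1}; the only limit point is 0
  - closure = {23(-1)^n/n^3 : n ≥ 1} ∪ {0}
For the norm: a diagonal operator has ||D|| = sup_n |d_n|. Here |d_n| = 23/n^3 is decreasing, so sup_n |d_n| = |d_1| = 23. So ||D|| = 23.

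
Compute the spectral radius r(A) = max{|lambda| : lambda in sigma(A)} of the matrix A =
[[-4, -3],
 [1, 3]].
r(A) = (1 + sqrt(37))/2 ≈ 3.5414

The eigenvalues of A are the roots of its characteristic polynomial. With M = A (coefficients from the trace and determinant):
  p(λ) = det(λ I - M) = λ^2 + λ - 9.
For λ^2 + λ - 9 the discriminant is 37. It is nonnegative but not a perfect square, so the roots are real and irrational: λ = (-1 ± sqrt(37))/2 ≈ 2.5414, -3.5414.
Thus the eigenvalues (to 4 decimals) are 2.5414 (modulus 2.5414); -3.5414 (modulus 3.5414). The spectral radius is the largest modulus: r(A) = (1 + sqrt(37))/2 ≈ 3.5414. (Cross-check: r(A) ≤ ||A||_2 ≈ 5.7016; equality holds whenever A is normal, though it can also hold for some non-normal A.)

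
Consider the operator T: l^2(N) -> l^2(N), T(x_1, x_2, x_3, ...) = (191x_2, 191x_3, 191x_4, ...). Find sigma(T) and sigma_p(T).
sigma(T) = closed disk {z in C : |z| ≤ 191}; sigma_p(T) = open disk {z in C : |z| < 191}

Note T = 191·V where V is the unit left shift (V x)_k = x_{k+1}; so sigma(T) = 191·sigma(V) and ||T|| = 191||V||. ||T x||^2 = 36481sum_{k≥2} |x_k|^2 ≤ 36481||x||^2, with equality on {x : x_1 = 0}, so ||T|| = 191. For any lambda with |lambda| < 191, set r = lambda/191 (|r| < 1); the vector x = (1, r, r^2, ...) is in l^2 and satisfies T x = 191(r, r^2, ...) = lambda x, so lambda is an eigenvalue. On the boundary |lambda| = 191 the geometric series diverges, so no l^2 eigenvector exists, but these lambda lie in the approximate point spectrum. Hence sigma(T) is the closed disk of radius 191 and sigma_p(T) is the open disk.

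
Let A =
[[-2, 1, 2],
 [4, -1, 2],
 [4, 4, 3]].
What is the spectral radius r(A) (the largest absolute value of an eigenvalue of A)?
r(A) ≈ 6.0489

The eigenvalues of A are the roots of its characteristic polynomial. With M = A (coefficients from the trace, the sum of principal 2x2 minors, and det A):
  p(λ) = det(λ I - M) = λ^3 - 27λ - 58.
No integer candidate from the rational root theorem (±divisors of 58) is a root, so the roots are irrational. The cubic discriminant is Δ = -12096 < 0, so there is one real root and a complex-conjugate pair. p(6) = -4 and p(7) = 96 have opposite signs, so a root lies in (6, 7); Newton's method refines it to λ ≈ 6.0489. Dividing out (λ - (6.0489)) leaves approximately λ^2 + 6.0489λ + 9.5886. For λ^2 + 6.0489λ + 9.5886 the discriminant is -1.7658. It is negative, so the remaining roots are the complex-conjugate pair λ ≈ -3.0244 ± 0.6644i. Their product equals the constant term, so |λ|^2 ≈ 9.5886 and |λ| ≈ 3.0965.
Thus the eigenvalues (to 4 decimals) are 6.0489 (modulus 6.0489); -3.0244 ± 0.6644i (modulus 3.0965). The spectral radius is the largest modulus: r(A) ≈ 6.0489. (Cross-check: r(A) ≤ ||A||_2 ≈ 7.1838; equality holds whenever A is normal, though it can also hold for some non-normal A.)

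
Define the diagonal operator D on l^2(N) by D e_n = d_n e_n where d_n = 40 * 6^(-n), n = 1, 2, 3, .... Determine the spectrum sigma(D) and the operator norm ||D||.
sigma(D) = {40 * 6^(-n) : n ≥ 1} ∪ {0}; ||D|| = 20/3

A bounded diagonal operator on l^2 with diagonal entries d_n has spectrum equal to the closure of {d_n : n ≥ 1}: every d_n is an eigenvalue (with eigenvector e_n), so {d_n} ⊂ sigma(D); the spectrum is closed, so its closure is too; and for lambda not in the closure, (D - lambda I) has bounded inverse (the diagonal entries 1/(d_n - lambda) are bounded). For our sequence d_n = 40 * 6^(-n), n = 1, 2, 3, ...:
  - {d_n} = {40 * 6^(-n) : n ≥ 1}; the only limit point is 0
  - closure = {40 * 6^(-n) : n ≥ 1} ∪ {0}
For the norm: a diagonal operator has ||D|| = sup_n |d_n|. Here d_n = 40 * 6^(-n) is positive and decreasing, so sup_n |d_n| = d_1 = 40/6 = 20/3. So ||D|| = 20/3.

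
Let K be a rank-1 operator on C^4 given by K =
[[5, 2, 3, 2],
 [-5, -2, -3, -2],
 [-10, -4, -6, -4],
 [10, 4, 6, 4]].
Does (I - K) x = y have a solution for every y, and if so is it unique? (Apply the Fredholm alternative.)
(I - K) is singular (det(I - K) = 0, i.e. 1 ∈ sigma(K)). (I - K) x = y is solvable iff y ⊥ ker((I - K)^*) = span{(5, 2, 3, 2)}, i.e. iff 5y_1 + 2y_2 + 3y_3 + 2y_4 = 0. When solvable, the solutions are x = y + c·(1, -1, -2, 2), c arbitrary (ker(I - K) = span{(1, -1, -2, 2)}, dimension 1).

K has rank 1, so it is an outer product K = u v^T: every row of K is a multiple of one row vector. Reading off the entries, u = (1, -1, -2, 2) and v = (5, 2, 3, 2) (row i of K equals u_i·v^T). A rank-one matrix u v^T satisfies K u = u (v·u) and kills the (3)-dimensional subspace v^⊥, so its characteristic polynomial is lambda^3 (lambda - v·u) with v·u = tr K = 1. Hence the eigenvalues of I - K are 1 (multiplicity 3) and 1 - (1) = 0, so det(I - K) = 0. (Direct check: I - K =
[[-4, -2, -3, -2],
 [5, 3, 3, 2],
 [10, 4, 7, 4],
 [-10, -4, -6, -3]]
has determinant 0.) So 1 is an eigenvalue of K and (I - K) is not invertible. The finite-dimensional Fredholm alternative says: either (I - K) is invertible, or ker(I - K) ≠ {0} and then range(I - K) = ker((I - K)^*)^⊥, with dim ker(I - K) = dim ker((I - K)^*). We are in the second case, so we need both kernels. Kernel of I - K: (I - K) u = u - u (v·u) = u - u = 0, so ker(I - K) = span{u} = span{(1, -1, -2, 2)} (it is exactly 1-dimensional because rank(I - K) = 3). Kernel of the adjoint: K is real, so (I - K)^* = I - K^T = I - v u^T, and (I - v u^T) v = v - v (u·v) = 0; hence ker((I - K)^*) = span{v} = span{(5, 2, 3, 2)}. Therefore (I - K) x = y is solvable iff <y, v> = 0, i.e. iff 5y_1 + 2y_2 + 3y_3 + 2y_4 = 0. When this holds, K y = u (v·y) = 0, so (I - K) y = y and x = y is a particular solution; the full solution set is the line x = y + c·u = y + c·(1, -1, -2, 2), c ∈ C.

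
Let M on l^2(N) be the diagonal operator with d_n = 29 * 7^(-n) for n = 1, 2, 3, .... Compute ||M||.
||M|| = 29/7 (attained at n = 1)

For M diagonal, ||M|| = sup_n |d_n|. The sequence d_n = 29 * 7^(-n) is positive and strictly decreasing (ratio 7^(-1) < 1), so the supremum is d_1 = 29/7. Hence ||M|| = 29/7.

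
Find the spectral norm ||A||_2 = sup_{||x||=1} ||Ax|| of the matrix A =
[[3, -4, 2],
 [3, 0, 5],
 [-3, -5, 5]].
||A||_2 ≈ 9.0151 (= sqrt(largest eigenvalue of A^T A))

||A||_2 = sigma_max(A) = sqrt(lambda_max(A^T A)). Form the symmetric matrix M = A^T A =
[[27, 3, 6],
 [3, 41, -33],
 [6, -33, 54]].
Its characteristic polynomial (trace, sum of principal 2x2 minors, determinant of M give the coefficients) is
  p(λ) = det(λ I - M) = λ^3 - 122λ^2 + 3645λ - 27225.
No integer candidate from the rational root theorem (±divisors of 27225) is a root, so the roots are irrational. The cubic discriminant is Δ = 4201022025 > 0, so there are three distinct real roots. p(11) = -561 and p(12) = 675 have opposite signs, so a root lies in (11, 12); Newton's method refines it to λ ≈ 11.4365. p(29) = 267 and p(30) = -675 have opposite signs, so a root lies in (29, 30); Newton's method refines it to λ ≈ 29.2908. p(81) = -981 and p(82) = 2705 have opposite signs, so a root lies in (81, 82); Newton's method refines it to λ ≈ 81.2727. Check (Vieta): the three roots sum to 122, matching tr M = 122.
So the eigenvalues of A^T A are ≈ 11.4365, 29.2908, 81.2727 (all ≥ 0, as they must be for A^T A). The largest is λ_max ≈ 81.2727, hence ||A||_2 = sqrt(λ_max) ≈ 9.0151.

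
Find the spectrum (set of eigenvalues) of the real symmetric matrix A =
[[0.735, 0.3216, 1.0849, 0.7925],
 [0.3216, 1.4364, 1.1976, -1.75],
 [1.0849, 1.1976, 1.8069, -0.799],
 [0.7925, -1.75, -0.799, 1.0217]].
sigma(A) ≈ {-1, 0, 2, 4}

A is real symmetric, so its spectrum consists of real eigenvalues. Expanding the characteristic polynomial of the displayed matrix gives
  det(λ I - A) = p(λ) = λ^4 + (-5)λ^3 + (2)λ^2 + (8)λ + (0).
Solving p(λ) = 0 yields eigenvalues ≈ -1, 0, 2, 4. (A is shown rounded to 4 decimals, so these recover the underlying integer eigenvalues to within that precision.)
Verification: the trace of A = 5 equals the sum of eigenvalues 5, and det(A) ≈ -0.0002 matches the eigenvalue product 0.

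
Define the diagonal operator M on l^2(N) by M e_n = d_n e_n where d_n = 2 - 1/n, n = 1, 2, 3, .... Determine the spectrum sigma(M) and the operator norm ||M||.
sigma(M) = {2 - 1/n : n ≥ 1} ∪ {2}; ||M|| = 2

A bounded diagonal operator on l^2 with diagonal entries d_n has spectrum equal to the closure of {d_n : n ≥ 1}: every d_n is an eigenvalue (with eigenvector e_n), so {d_n} ⊂ sigma(M); the spectrum is closed, so its closure is too; and for lambda not in the closure, (M - lambda I) has bounded inverse (the diagonal entries 1/(d_n - lambda) are bounded). For our sequence d_n = 2 - 1/n, n = 1, 2, 3, ...:
  - {d_n} = {2 - 1/n : n ≥ 1}; the only limit point is 2
  - closure = {2 - 1/n : n ≥ 1} ∪ {2}
For the norm: a diagonal operator has ||M|| = sup_n |d_n|. Here d_n = 2 - 1/n increases monotonically from d_1 = 1 toward 2, with all terms in [1, 2); so sup_n |d_n| = 2 (the supremum is the limit, not attained). So ||M|| = 2.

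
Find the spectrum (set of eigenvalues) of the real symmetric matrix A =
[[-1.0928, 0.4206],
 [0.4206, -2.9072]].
sigma(A) ≈ {-3, -1}

A is real symmetric, so its spectrum consists of real eigenvalues. Expanding the characteristic polynomial of the displayed matrix gives
  det(λ I - A) = p(λ) = λ^2 + (4)λ + (3).
Solving p(λ) = 0 yields eigenvalues ≈ -3, -1. (A is shown rounded to 4 decimals, so these recover the underlying integer eigenvalues to within that precision.)
Verification: the trace of A = -4 equals the sum of eigenvalues -4, and det(A) ≈ 3.0001 matches the eigenvalue product 3.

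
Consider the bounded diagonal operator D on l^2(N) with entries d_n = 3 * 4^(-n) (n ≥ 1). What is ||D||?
||D|| = 3/4 (attained at n = 1)

For D diagonal, ||D|| = sup_n |d_n|. The sequence d_n = 3 * 4^(-n) is positive and strictly decreasing (ratio 4^(-1) < 1), so the supremum is d_1 = 3/4. Hence ||D|| = 3/4.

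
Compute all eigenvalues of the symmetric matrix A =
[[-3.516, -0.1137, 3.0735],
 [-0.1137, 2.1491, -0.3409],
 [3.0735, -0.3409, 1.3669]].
sigma(A) ≈ {-5, 2, 3}

A is real symmetric, so its spectrum consists of real eigenvalues. Expanding the characteristic polynomial of the displayed matrix gives
  det(λ I - A) = p(λ) = λ^3 + (0)λ^2 + (-19)λ + (30).
Solving p(λ) = 0 yields eigenvalues ≈ -5, 2, 3. (A is shown rounded to 4 decimals, so these recover the underlying integer eigenvalues to within that precision.)
Verification: the trace of A = 0 equals the sum of eigenvalues 0, and det(A) ≈ -30.0007 matches the eigenvalue product -30.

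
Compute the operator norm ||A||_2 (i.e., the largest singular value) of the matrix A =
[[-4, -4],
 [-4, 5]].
||A||_2 = sqrt((73 + sqrt(145))/2) ≈ 6.5208 (= sqrt(largest eigenvalue of A^T A))

||A||_2 = sigma_max(A) = sqrt(lambda_max(A^T A)). Form the symmetric matrix M = A^T A =
[[32, -4],
 [-4, 41]].
Its characteristic polynomial (trace, determinant of M give the coefficients) is
  p(λ) = det(λ I - M) = λ^2 - 73λ + 1296.
For λ^2 - 73λ + 1296 the discriminant is 145. It is nonnegative but not a perfect square, so the roots are real and irrational: λ = (73 ± sqrt(145))/2 ≈ 42.5208, 30.4792.
So the eigenvalues of A^T A are ≈ 30.4792, 42.5208 (all ≥ 0, as they must be for A^T A). The largest is λ_max = (73 + sqrt(145))/2 ≈ 42.5208, hence ||A||_2 = sqrt(λ_max) = sqrt((73 + sqrt(145))/2) ≈ 6.5208.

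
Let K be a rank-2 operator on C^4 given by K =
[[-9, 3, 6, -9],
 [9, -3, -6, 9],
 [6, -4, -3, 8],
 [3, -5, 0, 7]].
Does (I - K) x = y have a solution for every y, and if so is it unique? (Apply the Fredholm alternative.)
(I - K) is invertible (det(I - K) = -48 ≠ 0), so for every y in C^4 the equation (I - K) x = y has a unique solution.

K has rank 2 and factors as K = U V^T = u1 v1^T + u2 v2^T with u1 = (-3, 3, 2, 1), v1 = (3, 1, -3, 1), u2 = (3, -3, -3, -3), v2 = (0, 2, -1, -2) (multiplying out reproduces the displayed K). The nonzero eigenvalues of U V^T coincide with those of the 2 x 2 matrix G = V^T U = [[v1·u1, v1·u2], [v2·u1, v2·u2]] = [[-11, 12], [2, 3]], and by the Sylvester determinant identity det(I_4 - U V^T) = det(I_2 - V^T U) = det([[12, -12], [-2, -2]]) = (12)(-2) - (-12)(-2) = -48. (Direct check: I - K =
[[10, -3, -6, 9],
 [-9, 4, 6, -9],
 [-6, 4, 4, -8],
 [-3, 5, 0, -6]]
has determinant -48.) The finite-dimensional Fredholm alternative says: either (I - K) is invertible, or ker(I - K) ≠ {0} and then range(I - K) = ker((I - K)^*)^⊥, with dim ker(I - K) = dim ker((I - K)^*). Since det(I - K) ≠ 0, 1 is not an eigenvalue of K and ker(I - K) = {0}, so we are in the first case: for every y there is a unique x = (I - K)^(-1) y. (Explicitly, by the Woodbury identity, (I - U V^T)^(-1) = I + U (I_2 - G)^(-1) V^T.)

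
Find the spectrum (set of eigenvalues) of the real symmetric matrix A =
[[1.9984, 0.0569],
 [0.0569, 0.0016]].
sigma(A) ≈ {0, 2}

A is real symmetric, so its spectrum consists of real eigenvalues. Expanding the characteristic polynomial of the displayed matrix gives
  det(λ I - A) = p(λ) = λ^2 + (-2)λ + (0).
Solving p(λ) = 0 yields eigenvalues ≈ 0, 2. (A is shown rounded to 4 decimals, so these recover the underlying integer eigenvalues to within that precision.)
Verification: the trace of A = 2 equals the sum of eigenvalues 2, and det(A) ≈ -0.0000 matches the eigenvalue product 0.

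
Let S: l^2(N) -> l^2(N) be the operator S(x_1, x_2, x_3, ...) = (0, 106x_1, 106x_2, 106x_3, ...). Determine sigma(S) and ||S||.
sigma(S) = closed disk {z in C : |z| ≤ 106}; ||S|| = 106

Note S = 106·U where U is the unit right shift (U x)_k = x_{k-1} (with x_0 := 0); so ||S|| = 106||U|| and sigma(S) = 106·sigma(U). ||S x||^2 = sum_{k≥1} |106x_k|^2 = 11236||x||^2, so ||S|| = 106 and sigma(S) ⊂ {|z| ≤ 106}. For any |lambda| < 106, the equation (S - lambda I) x = 0 forces x_1 = 0, then 106x_k = lambda x_{k+1} ⇒ x = 0, so S has no eigenvalues. But (S - lambda I) is not surjective for |lambda| < 106: solving (S - lambda I) x = e_1 would require x_n proportional to (lambda/106)^(-n), which is not in l^2. So every |lambda| < 106 lies in the residual spectrum. The boundary |lambda| = 106 is in the approximate point spectrum (the spectrum is closed). Hence sigma(S) is the closed disk of radius 106.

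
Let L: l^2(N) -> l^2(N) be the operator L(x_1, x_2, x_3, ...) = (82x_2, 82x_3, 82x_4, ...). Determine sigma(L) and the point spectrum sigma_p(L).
sigma(L) = closed disk {z in C : |z| ≤ 82}; sigma_p(L) = open disk {z in C : |z| < 82}

Note L = 82·V where V is the unit left shift (V x)_k = x_{k+1}; so sigma(L) = 82·sigma(V) and ||L|| = 82||V||. ||L x||^2 = 6724sum_{k≥2} |x_k|^2 ≤ 6724||x||^2, with equality on {x : x_1 = 0}, so ||L|| = 82. For any lambda with |lambda| < 82, set r = lambda/82 (|r| < 1); the vector x = (1, r, r^2, ...) is in l^2 and satisfies L x = 82(r, r^2, ...) = lambda x, so lambda is an eigenvalue. On the boundary |lambda| = 82 the geometric series diverges, so no l^2 eigenvector exists, but these lambda lie in the approximate point spectrum. Hence sigma(L) is the closed disk of radius 82 and sigma_p(L) is the open disk.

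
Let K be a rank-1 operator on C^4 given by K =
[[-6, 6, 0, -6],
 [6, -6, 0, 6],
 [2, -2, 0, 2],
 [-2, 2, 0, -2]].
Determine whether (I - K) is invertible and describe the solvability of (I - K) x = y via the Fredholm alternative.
(I - K) is invertible (det(I - K) = 15 ≠ 0), so for every y in C^4 the equation (I - K) x = y has a unique solution.

K has rank 1, so it is an outer product K = u v^T: every row of K is a multiple of one row vector. Reading off the entries, u = (-3, 3, 1, -1) and v = (2, -2, 0, 2) (row i of K equals u_i·v^T). A rank-one matrix u v^T satisfies K u = u (v·u) and kills the (3)-dimensional subspace v^⊥, so its characteristic polynomial is lambda^3 (lambda - v·u) with v·u = tr K = -14. Hence the eigenvalues of I - K are 1 (multiplicity 3) and 1 - (-14) = 15, so det(I - K) = 15. (Direct check: I - K =
[[7, -6, 0, 6],
 [-6, 7, 0, -6],
 [-2, 2, 1, -2],
 [2, -2, 0, 3]]
has determinant 15.) The finite-dimensional Fredholm alternative says: either (I - K) is invertible, or ker(I - K) ≠ {0} and then range(I - K) = ker((I - K)^*)^⊥, with dim ker(I - K) = dim ker((I - K)^*). Since det(I - K) ≠ 0, 1 is not an eigenvalue of K and ker(I - K) = {0}, so we are in the first case: for every y there is a unique x = (I - K)^(-1) y. Explicitly, by the Sherman–Morrison formula, (I - u v^T)^(-1) = I + u v^T/(1 - v·u), i.e. (I - K)^(-1) = I + K/(15).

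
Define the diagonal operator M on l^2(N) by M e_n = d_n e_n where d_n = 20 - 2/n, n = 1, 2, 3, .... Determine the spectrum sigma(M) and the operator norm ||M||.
sigma(M) = {20 - 2/n : n ≥ 1} ∪ {20}; ||M|| = 20

A bounded diagonal operator on l^2 with diagonal entries d_n has spectrum equal to the closure of {d_n : n ≥ 1}: every d_n is an eigenvalue (with eigenvector e_n), so {d_n} ⊂ sigma(M); the spectrum is closed, so its closure is too; and for lambda not in the closure, (M - lambda I) has bounded inverse (the diagonal entries 1/(d_n - lambda) are bounded). For our sequence d_n = 20 - 2/n, n = 1, 2, 3, ...:
  - {d_n} = {20 - 2/n : n ≥ 1}; the only limit point is 20
  - closure = {20 - 2/n : n ≥ 1} ∪ {20}
For the norm: a diagonal operator has ||M|| = sup_n |d_n|. Here d_n = 20 - 2/n increases monotonically from d_1 = 18 toward 20, with all terms in [18, 20); so sup_n |d_n| = 20 (the supremum is the limit, not attained). So ||M|| = 20.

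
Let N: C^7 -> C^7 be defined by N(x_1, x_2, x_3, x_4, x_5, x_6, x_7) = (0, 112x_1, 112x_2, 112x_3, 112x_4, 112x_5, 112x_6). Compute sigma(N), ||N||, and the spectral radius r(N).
sigma(N) = {0}; ||N|| = 112; r(N) = 0. (N is nilpotent with N^7 = 0.)

On C^7, N is a strictly lower-triangular matrix with 112 on the subdiagonal and zeros elsewhere, so its characteristic polynomial is lambda^7 and every eigenvalue is 0: sigma(N) = {0}. For the operator norm, N e_i = 112e_{i+1} for i = 1, ..., 6 and N e_7 = 0, so the singular values of N are 112 (with multiplicity 6) and 0; hence ||N|| = 112. The spectral radius r(N) = max|lambda| = 0. Note ||N|| > r(N) — characteristic of non-normal nilpotent operators. Indeed N^7 = 0.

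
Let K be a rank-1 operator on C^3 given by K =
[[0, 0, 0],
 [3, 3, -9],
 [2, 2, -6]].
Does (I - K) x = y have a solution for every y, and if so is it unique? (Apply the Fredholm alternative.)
(I - K) is invertible (det(I - K) = 4 ≠ 0), so for every y in C^3 the equation (I - K) x = y has a unique solution.

K has rank 1, so it is an outer product K = u v^T: every row of K is a multiple of one row vector. Reading off the entries, u = (0, -3, -2) and v = (-1, -1, 3) (row i of K equals u_i·v^T). A rank-one matrix u v^T satisfies K u = u (v·u) and kills the (2)-dimensional subspace v^⊥, so its characteristic polynomial is lambda^2 (lambda - v·u) with v·u = tr K = -3. Hence the eigenvalues of I - K are 1 (multiplicity 2) and 1 - (-3) = 4, so det(I - K) = 4. (Direct check: I - K =
[[1, 0, 0],
 [-3, -2, 9],
 [-2, -2, 7]]
has determinant 4.) The finite-dimensional Fredholm alternative says: either (I - K) is invertible, or ker(I - K) ≠ {0} and then range(I - K) = ker((I - K)^*)^⊥, with dim ker(I - K) = dim ker((I - K)^*). Since det(I - K) ≠ 0, 1 is not an eigenvalue of K and ker(I - K) = {0}, so we are in the first case: for every y there is a unique x = (I - K)^(-1) y. Explicitly, by the Sherman–Morrison formula, (I - u v^T)^(-1) = I + u v^T/(1 - v·u), i.e. (I - K)^(-1) = I + K/(4).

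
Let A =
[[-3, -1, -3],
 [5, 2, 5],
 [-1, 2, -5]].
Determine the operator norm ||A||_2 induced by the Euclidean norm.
||A||_2 ≈ 9.4242 (= sqrt(largest eigenvalue of A^T A))

||A||_2 = sigma_max(A) = sqrt(lambda_max(A^T A)). Form the symmetric matrix M = A^T A =
[[35, 11, 39],
 [11, 9, 3],
 [39, 3, 59]].
Its characteristic polynomial (trace, sum of principal 2x2 minors, determinant of M give the coefficients) is
  p(λ) = det(λ I - M) = λ^3 - 103λ^2 + 1260λ - 16.
No integer candidate from the rational root theorem (±divisors of 16) is a root, so the roots are irrational. The cubic discriminant is Δ = 8808779600 > 0, so there are three distinct real roots. p(0) = -16 and p(1) = 1142 have opposite signs, so a root lies in (0, 1); Newton's method refines it to λ ≈ 0.0127. p(14) = 180 and p(15) = -916 have opposite signs, so a root lies in (14, 15); Newton's method refines it to λ ≈ 14.172. p(88) = -5296 and p(89) = 1230 have opposite signs, so a root lies in (88, 89); Newton's method refines it to λ ≈ 88.8153. Check (Vieta): the three roots sum to 103, matching tr M = 103.
So the eigenvalues of A^T A are ≈ 0.0127, 14.172, 88.8153 (all ≥ 0, as they must be for A^T A). The largest is λ_max ≈ 88.8153, hence ||A||_2 = sqrt(λ_max) ≈ 9.4242.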